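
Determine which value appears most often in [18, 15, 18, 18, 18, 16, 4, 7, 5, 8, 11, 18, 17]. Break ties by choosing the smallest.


Count the frequency of each value:
  4 appears 1 time(s)
  5 appears 1 time(s)
  7 appears 1 time(s)
  8 appears 1 time(s)
  11 appears 1 time(s)
  15 appears 1 time(s)
  16 appears 1 time(s)
  17 appears 1 time(s)
  18 appears 5 time(s)
Maximum frequency is 5.
Only 18 reaches that frequency, so it is the mode.
Final answer: 18


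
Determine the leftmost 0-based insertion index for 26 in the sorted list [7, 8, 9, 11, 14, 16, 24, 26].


List is sorted: [7, 8, 9, 11, 14, 16, 24, 26]
We need the leftmost position where 26 can be inserted, i.e. the first index whose element is >= 26 (or the end of the list if none is).
Binary search with low=0, high=8 (0-based indices):
  low=0, high=8, mid=4: a[4]=14 < 26, so low = 5
  low=5, high=8, mid=6: a[6]=24 < 26, so low = 7
  low=7, high=8, mid=7: a[7]=26 >= 26, so high = 7
Now low = high = 7, so the insertion index is 7.
Final answer: 7


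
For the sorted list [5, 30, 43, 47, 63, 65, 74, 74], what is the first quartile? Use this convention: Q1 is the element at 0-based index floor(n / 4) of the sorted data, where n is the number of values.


The list has n = 8 elements.
Q1 index = floor(8 / 4) = floor(2) = 2
Counting from index 0 in the sorted data, the element at index 2 is 43.
Final answer: 43


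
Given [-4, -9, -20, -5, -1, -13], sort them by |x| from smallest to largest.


Compute absolute values:
  |-4| = 4
  |-9| = 9
  |-20| = 20
  |-5| = 5
  |-1| = 1
  |-13| = 13
Absolute values in increasing order: 1 < 4 < 5 < 9 < 13 < 20
Listing the original numbers in that order gives the answer.
Final answer: [-1, -4, -5, -9, -13, -20]


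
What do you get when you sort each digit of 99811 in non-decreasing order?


The number 99811 has digits: 9, 9, 8, 1, 1
Sorted: 1, 1, 8, 9, 9
Joining the sorted digits gives the result.
Final answer: 11899


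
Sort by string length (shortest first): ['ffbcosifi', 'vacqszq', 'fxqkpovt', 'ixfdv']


Compute lengths:
  'ffbcosifi' has length 9
  'vacqszq' has length 7
  'fxqkpovt' has length 8
  'ixfdv' has length 5
Lengths in increasing order: 5 < 7 < 8 < 9
Listing the words in that order gives the answer.
Final answer: ['ixfdv', 'vacqszq', 'fxqkpovt', 'ffbcosifi']


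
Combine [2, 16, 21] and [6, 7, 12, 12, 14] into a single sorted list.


List A: [2, 16, 21]
List B: [6, 7, 12, 12, 14]
Repeatedly compare the front elements and take the smaller:
  2 vs 6 -> take 2
  16 vs 6 -> take 6
  16 vs 7 -> take 7
  16 vs 12 -> take 12
  16 vs 12 -> take 12
  16 vs 14 -> take 14
  B is exhausted; append the rest of A: [16, 21]
Final answer: [2, 6, 7, 12, 12, 14, 16, 21]


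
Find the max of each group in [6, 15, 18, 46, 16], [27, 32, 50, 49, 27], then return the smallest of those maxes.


Find max of each group:
  Group 1: [6, 15, 18, 46, 16] -> max = 46
  Group 2: [27, 32, 50, 49, 27] -> max = 50
Maxes: [46, 50]
Minimum of maxes = 46
Final answer: 46


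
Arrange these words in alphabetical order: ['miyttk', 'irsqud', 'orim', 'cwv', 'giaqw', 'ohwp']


Compare strings character by character (the first differing letter decides):
  'cwv' < 'giaqw' since 'c' < 'g' at position 1
  'giaqw' < 'irsqud' since 'g' < 'i' at position 1
  'irsqud' < 'miyttk' since 'i' < 'm' at position 1
  'miyttk' < 'ohwp' since 'm' < 'o' at position 1
  'ohwp' < 'orim' since 'h' < 'r' at position 2
Chaining these comparisons gives the alphabetical order.
Final answer: ['cwv', 'giaqw', 'irsqud', 'miyttk', 'ohwp', 'orim']


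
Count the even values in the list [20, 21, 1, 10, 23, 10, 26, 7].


Check each element:
  20 is even
  21 is odd
  1 is odd
  10 is even
  23 is odd
  10 is even
  26 is even
  7 is odd
Evens: [20, 10, 10, 26]
Count of evens = 4
Final answer: 4


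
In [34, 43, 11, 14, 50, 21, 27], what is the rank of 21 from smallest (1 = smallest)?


Sort ascending: [11, 14, 21, 27, 34, 43, 50]
Find 21 in the sorted list.
21 is at position 3 (1-indexed).
Final answer: 3


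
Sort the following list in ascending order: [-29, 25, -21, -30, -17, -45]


Original list: [-29, 25, -21, -30, -17, -45]
Repeatedly take the smallest remaining element:
  Remaining [-29, 25, -21, -30, -17, -45] -> smallest is -45
  Remaining [-29, 25, -21, -30, -17] -> smallest is -30
  Remaining [-29, 25, -21, -17] -> smallest is -29
  Remaining [25, -21, -17] -> smallest is -21
  Remaining [25, -17] -> smallest is -17
  Remaining [25] -> smallest is 25
Collecting the picks in order gives the sorted list.
Final answer: [-45, -30, -29, -21, -17, 25]


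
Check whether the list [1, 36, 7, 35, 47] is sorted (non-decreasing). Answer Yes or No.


Check consecutive pairs:
  1 <= 36? True
  36 <= 7? False
  7 <= 35? True
  35 <= 47? True
1 consecutive pair(s) are out of order, so the list is not sorted.
Final answer: No


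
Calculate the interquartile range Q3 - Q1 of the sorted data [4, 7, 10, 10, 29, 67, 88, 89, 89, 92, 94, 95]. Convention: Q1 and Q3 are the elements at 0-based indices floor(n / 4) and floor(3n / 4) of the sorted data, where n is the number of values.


The data has n = 12 elements.
Q1 index = floor(12 / 4) = floor(3) = 3; Q3 index = floor(3 * 12 / 4) = floor(9) = 9
Q1 = element at index 3 = 10
Q3 = element at index 9 = 92
IQR = 92 - 10 = 82
Final answer: 82


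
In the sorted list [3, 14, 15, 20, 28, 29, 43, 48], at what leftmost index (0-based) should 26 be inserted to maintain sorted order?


List is sorted: [3, 14, 15, 20, 28, 29, 43, 48]
We need the leftmost position where 26 can be inserted, i.e. the first index whose element is >= 26 (or the end of the list if none is).
Binary search with low=0, high=8 (0-based indices):
  low=0, high=8, mid=4: a[4]=28 >= 26, so high = 4
  low=0, high=4, mid=2: a[2]=15 < 26, so low = 3
  low=3, high=4, mid=3: a[3]=20 < 26, so low = 4
Now low = high = 4, so the insertion index is 4.
Final answer: 4


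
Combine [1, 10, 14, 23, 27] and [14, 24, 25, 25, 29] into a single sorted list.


List A: [1, 10, 14, 23, 27]
List B: [14, 24, 25, 25, 29]
Repeatedly compare the front elements and take the smaller:
  1 vs 14 -> take 1
  10 vs 14 -> take 10
  14 vs 14 -> take 14
  23 vs 14 -> take 14
  23 vs 24 -> take 23
  27 vs 24 -> take 24
  27 vs 25 -> take 25
  27 vs 25 -> take 25
  27 vs 29 -> take 27
  A is exhausted; append the rest of B: [29]
Final answer: [1, 10, 14, 14, 23, 24, 25, 25, 27, 29]


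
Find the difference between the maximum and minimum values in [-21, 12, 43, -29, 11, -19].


Maximum value: 43
Minimum value: -29
Range = 43 - (-29) = 72
Final answer: 72


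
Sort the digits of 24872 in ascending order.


The number 24872 has digits: 2, 4, 8, 7, 2
Sorted: 2, 2, 4, 7, 8
Joining the sorted digits gives the result.
Final answer: 22478


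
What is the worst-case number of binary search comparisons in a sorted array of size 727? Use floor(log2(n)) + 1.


Binary search halves the search space each step.
Maximum comparisons = floor(log2(727)) + 1
log2(727) = 9.5058
floor(log2(727)) = 9, so 9 + 1 = 10
Final answer: 10


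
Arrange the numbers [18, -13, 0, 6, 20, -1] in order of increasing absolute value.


Compute absolute values:
  |18| = 18
  |-13| = 13
  |0| = 0
  |6| = 6
  |20| = 20
  |-1| = 1
Absolute values in increasing order: 0 < 1 < 6 < 13 < 18 < 20
Listing the original numbers in that order gives the answer.
Final answer: [0, -1, 6, -13, 18, 20]


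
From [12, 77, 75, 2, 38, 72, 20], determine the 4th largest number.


Sort descending: [77, 75, 72, 38, 20, 12, 2]
The 4th element (1-indexed) is at index 3.
Value = 38
Final answer: 38


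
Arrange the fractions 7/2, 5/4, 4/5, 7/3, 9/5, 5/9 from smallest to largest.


Convert to decimal for comparison:
  7/2 = 3.5
  5/4 = 1.25
  4/5 = 0.8
  7/3 = 2.3333
  9/5 = 1.8
  5/9 = 0.5556
Decimals in increasing order: 0.5556 < 0.8 < 1.25 < 1.8 < 2.3333 < 3.5
Writing each back as its fraction gives the sorted order.
Final answer: 5/9, 4/5, 5/4, 9/5, 7/3, 7/2


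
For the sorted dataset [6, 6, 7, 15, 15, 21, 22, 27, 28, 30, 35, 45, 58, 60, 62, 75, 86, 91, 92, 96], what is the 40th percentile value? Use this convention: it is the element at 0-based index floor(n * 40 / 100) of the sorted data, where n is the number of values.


The dataset has n = 20 elements.
Index = floor(20 * 40 / 100) = floor(800 / 100) = floor(8) = 8
Counting from index 0 in the sorted data, the element at index 8 is 28.
Final answer: 28


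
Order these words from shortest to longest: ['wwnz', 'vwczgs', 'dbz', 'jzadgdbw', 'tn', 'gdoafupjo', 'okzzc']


Compute lengths:
  'wwnz' has length 4
  'vwczgs' has length 6
  'dbz' has length 3
  'jzadgdbw' has length 8
  'tn' has length 2
  'gdoafupjo' has length 9
  'okzzc' has length 5
Lengths in increasing order: 2 < 3 < 4 < 5 < 6 < 8 < 9
Listing the words in that order gives the answer.
Final answer: ['tn', 'dbz', 'wwnz', 'okzzc', 'vwczgs', 'jzadgdbw', 'gdoafupjo']


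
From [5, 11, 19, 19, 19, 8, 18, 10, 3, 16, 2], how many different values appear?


List all unique values:
Distinct values: [2, 3, 5, 8, 10, 11, 16, 18, 19]
Count = 9
Final answer: 9


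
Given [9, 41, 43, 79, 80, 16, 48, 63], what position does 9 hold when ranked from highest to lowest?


Sort descending: [80, 79, 63, 48, 43, 41, 16, 9]
Find 9 in the sorted list.
9 is at position 8.
Final answer: 8


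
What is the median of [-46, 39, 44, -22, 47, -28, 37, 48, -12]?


First, sort the list: [-46, -28, -22, -12, 37, 39, 44, 47, 48]
The list has 9 elements (odd count).
The middle index is 4 (0-based), and the element there is 37.
Final answer: 37


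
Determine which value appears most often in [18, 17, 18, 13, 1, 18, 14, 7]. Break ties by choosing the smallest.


Count the frequency of each value:
  1 appears 1 time(s)
  7 appears 1 time(s)
  13 appears 1 time(s)
  14 appears 1 time(s)
  17 appears 1 time(s)
  18 appears 3 time(s)
Maximum frequency is 3.
Only 18 reaches that frequency, so it is the mode.
Final answer: 18


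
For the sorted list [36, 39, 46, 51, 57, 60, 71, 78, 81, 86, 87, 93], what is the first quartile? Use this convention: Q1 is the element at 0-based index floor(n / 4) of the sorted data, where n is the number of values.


The list has n = 12 elements.
Q1 index = floor(12 / 4) = floor(3) = 3
Counting from index 0 in the sorted data, the element at index 3 is 51.
Final answer: 51


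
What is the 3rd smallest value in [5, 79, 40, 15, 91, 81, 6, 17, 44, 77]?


Sort ascending: [5, 6, 15, 17, 40, 44, 77, 79, 81, 91]
The 3rd element (1-indexed) is at index 2.
Value = 15
Final answer: 15


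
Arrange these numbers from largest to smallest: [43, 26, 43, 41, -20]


Original list: [43, 26, 43, 41, -20]
Repeatedly take the largest remaining element:
  Remaining [43, 26, 43, 41, -20] -> largest is 43
  Remaining [26, 43, 41, -20] -> largest is 43
  Remaining [26, 41, -20] -> largest is 41
  Remaining [26, -20] -> largest is 26
  Remaining [-20] -> largest is -20
Collecting the picks in order gives the descending list.
Final answer: [43, 43, 41, 26, -20]


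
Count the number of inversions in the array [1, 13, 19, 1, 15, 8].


For each element, count the later elements that are smaller than it:
  1 (index 0): smaller elements after it = [] -> 0
  13 (index 1): smaller elements after it = [1, 8] -> 2
  19 (index 2): smaller elements after it = [1, 15, 8] -> 3
  1 (index 3): smaller elements after it = [] -> 0
  15 (index 4): smaller elements after it = [8] -> 1
Total inversions = 0 + 2 + 3 + 0 + 1 = 6
Final answer: 6


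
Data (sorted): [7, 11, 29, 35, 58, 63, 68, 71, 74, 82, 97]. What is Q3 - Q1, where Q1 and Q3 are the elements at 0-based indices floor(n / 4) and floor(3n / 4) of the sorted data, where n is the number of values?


The data has n = 11 elements.
Q1 index = floor(11 / 4) = floor(2.75) = 2; Q3 index = floor(3 * 11 / 4) = floor(8.25) = 8
Q1 = element at index 2 = 29
Q3 = element at index 8 = 74
IQR = 74 - 29 = 45
Final answer: 45


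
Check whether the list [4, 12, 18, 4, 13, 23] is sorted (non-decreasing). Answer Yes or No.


Check consecutive pairs:
  4 <= 12? True
  12 <= 18? True
  18 <= 4? False
  4 <= 13? True
  13 <= 23? True
1 consecutive pair(s) are out of order, so the list is not sorted.
Final answer: No


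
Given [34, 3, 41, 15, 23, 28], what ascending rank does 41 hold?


Sort ascending: [3, 15, 23, 28, 34, 41]
Find 41 in the sorted list.
41 is at position 6 (1-indexed).
Final answer: 6


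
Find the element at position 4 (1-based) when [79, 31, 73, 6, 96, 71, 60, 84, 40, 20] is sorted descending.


Sort descending: [96, 84, 79, 73, 71, 60, 40, 31, 20, 6]
The 4th element (1-indexed) is at index 3.
Value = 73
Final answer: 73


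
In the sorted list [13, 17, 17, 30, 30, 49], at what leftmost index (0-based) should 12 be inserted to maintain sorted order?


List is sorted: [13, 17, 17, 30, 30, 49]
We need the leftmost position where 12 can be inserted, i.e. the first index whose element is >= 12 (or the end of the list if none is).
Binary search with low=0, high=6 (0-based indices):
  low=0, high=6, mid=3: a[3]=30 >= 12, so high = 3
  low=0, high=3, mid=1: a[1]=17 >= 12, so high = 1
  low=0, high=1, mid=0: a[0]=13 >= 12, so high = 0
Now low = high = 0, so the insertion index is 0.
Final answer: 0


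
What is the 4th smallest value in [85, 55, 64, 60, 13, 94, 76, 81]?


Sort ascending: [13, 55, 60, 64, 76, 81, 85, 94]
The 4th element (1-indexed) is at index 3.
Value = 64
Final answer: 64


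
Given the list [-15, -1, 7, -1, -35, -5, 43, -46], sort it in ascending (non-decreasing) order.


Original list: [-15, -1, 7, -1, -35, -5, 43, -46]
Repeatedly take the smallest remaining element:
  Remaining [-15, -1, 7, -1, -35, -5, 43, -46] -> smallest is -46
  Remaining [-15, -1, 7, -1, -35, -5, 43] -> smallest is -35
  Remaining [-15, -1, 7, -1, -5, 43] -> smallest is -15
  Remaining [-1, 7, -1, -5, 43] -> smallest is -5
  Remaining [-1, 7, -1, 43] -> smallest is -1
  Remaining [7, -1, 43] -> smallest is -1
  Remaining [7, 43] -> smallest is 7
  Remaining [43] -> smallest is 43
Collecting the picks in order gives the sorted list.
Final answer: [-46, -35, -15, -5, -1, -1, 7, 43]


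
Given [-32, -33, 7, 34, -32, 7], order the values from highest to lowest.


Original list: [-32, -33, 7, 34, -32, 7]
Repeatedly take the largest remaining element:
  Remaining [-32, -33, 7, 34, -32, 7] -> largest is 34
  Remaining [-32, -33, 7, -32, 7] -> largest is 7
  Remaining [-32, -33, -32, 7] -> largest is 7
  Remaining [-32, -33, -32] -> largest is -32
  Remaining [-33, -32] -> largest is -32
  Remaining [-33] -> largest is -33
Collecting the picks in order gives the descending list.
Final answer: [34, 7, 7, -32, -32, -33]


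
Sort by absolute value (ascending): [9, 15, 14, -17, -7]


Compute absolute values:
  |9| = 9
  |15| = 15
  |14| = 14
  |-17| = 17
  |-7| = 7
Absolute values in increasing order: 7 < 9 < 14 < 15 < 17
Listing the original numbers in that order gives the answer.
Final answer: [-7, 9, 14, 15, -17]


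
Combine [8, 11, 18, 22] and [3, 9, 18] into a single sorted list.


List A: [8, 11, 18, 22]
List B: [3, 9, 18]
Repeatedly compare the front elements and take the smaller:
  8 vs 3 -> take 3
  8 vs 9 -> take 8
  11 vs 9 -> take 9
  11 vs 18 -> take 11
  18 vs 18 -> take 18
  22 vs 18 -> take 18
  B is exhausted; append the rest of A: [22]
Final answer: [3, 8, 9, 11, 18, 18, 22]


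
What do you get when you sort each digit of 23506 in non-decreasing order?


The number 23506 has digits: 2, 3, 5, 0, 6
Sorted: 0, 2, 3, 5, 6
Joining the sorted digits gives the result.
Final answer: 02356


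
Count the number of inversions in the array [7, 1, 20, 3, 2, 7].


For each element, count the later elements that are smaller than it:
  7 (index 0): smaller elements after it = [1, 3, 2] -> 3
  1 (index 1): smaller elements after it = [] -> 0
  20 (index 2): smaller elements after it = [3, 2, 7] -> 3
  3 (index 3): smaller elements after it = [2] -> 1
  2 (index 4): smaller elements after it = [] -> 0
Total inversions = 3 + 0 + 3 + 1 + 0 = 7
Final answer: 7


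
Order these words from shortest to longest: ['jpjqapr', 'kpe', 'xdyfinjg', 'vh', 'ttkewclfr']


Compute lengths:
  'jpjqapr' has length 7
  'kpe' has length 3
  'xdyfinjg' has length 8
  'vh' has length 2
  'ttkewclfr' has length 9
Lengths in increasing order: 2 < 3 < 7 < 8 < 9
Listing the words in that order gives the answer.
Final answer: ['vh', 'kpe', 'jpjqapr', 'xdyfinjg', 'ttkewclfr']


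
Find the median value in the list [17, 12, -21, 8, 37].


First, sort the list: [-21, 8, 12, 17, 37]
The list has 5 elements (odd count).
The middle index is 2 (0-based), and the element there is 12.
Final answer: 12


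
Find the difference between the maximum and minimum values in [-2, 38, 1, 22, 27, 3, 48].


Maximum value: 48
Minimum value: -2
Range = 48 - (-2) = 50
Final answer: 50


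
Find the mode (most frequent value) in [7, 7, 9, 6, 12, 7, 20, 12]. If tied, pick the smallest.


Count the frequency of each value:
  6 appears 1 time(s)
  7 appears 3 time(s)
  9 appears 1 time(s)
  12 appears 2 time(s)
  20 appears 1 time(s)
Maximum frequency is 3.
Only 7 reaches that frequency, so it is the mode.
Final answer: 7


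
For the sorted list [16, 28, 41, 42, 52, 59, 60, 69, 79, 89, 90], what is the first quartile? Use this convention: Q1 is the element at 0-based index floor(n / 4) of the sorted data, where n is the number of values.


The list has n = 11 elements.
Q1 index = floor(11 / 4) = floor(2.75) = 2
Counting from index 0 in the sorted data, the element at index 2 is 41.
Final answer: 41


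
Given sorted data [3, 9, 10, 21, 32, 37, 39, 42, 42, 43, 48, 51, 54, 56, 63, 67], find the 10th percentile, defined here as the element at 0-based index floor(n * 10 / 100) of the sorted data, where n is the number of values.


The dataset has n = 16 elements.
Index = floor(16 * 10 / 100) = floor(160 / 100) = floor(1.6) = 1
Counting from index 0 in the sorted data, the element at index 1 is 9.
Final answer: 9


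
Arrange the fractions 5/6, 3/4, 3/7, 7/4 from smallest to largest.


Convert to decimal for comparison:
  5/6 = 0.8333
  3/4 = 0.75
  3/7 = 0.4286
  7/4 = 1.75
Decimals in increasing order: 0.4286 < 0.75 < 0.8333 < 1.75
Writing each back as its fraction gives the sorted order.
Final answer: 3/7, 3/4, 5/6, 7/4


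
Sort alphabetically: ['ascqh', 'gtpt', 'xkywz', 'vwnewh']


Compare strings character by character (the first differing letter decides):
  'ascqh' < 'gtpt' since 'a' < 'g' at position 1
  'gtpt' < 'vwnewh' since 'g' < 'v' at position 1
  'vwnewh' < 'xkywz' since 'v' < 'x' at position 1
Chaining these comparisons gives the alphabetical order.
Final answer: ['ascqh', 'gtpt', 'vwnewh', 'xkywz']


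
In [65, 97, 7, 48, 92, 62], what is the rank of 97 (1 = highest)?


Sort descending: [97, 92, 65, 62, 48, 7]
Find 97 in the sorted list.
97 is at position 1.
Final answer: 1


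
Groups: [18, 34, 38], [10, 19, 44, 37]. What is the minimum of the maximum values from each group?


Find max of each group:
  Group 1: [18, 34, 38] -> max = 38
  Group 2: [10, 19, 44, 37] -> max = 44
Maxes: [38, 44]
Minimum of maxes = 38
Final answer: 38


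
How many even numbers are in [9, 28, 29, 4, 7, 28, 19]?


Check each element:
  9 is odd
  28 is even
  29 is odd
  4 is even
  7 is odd
  28 is even
  19 is odd
Evens: [28, 4, 28]
Count of evens = 3
Final answer: 3


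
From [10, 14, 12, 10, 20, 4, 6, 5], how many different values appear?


List all unique values:
Distinct values: [4, 5, 6, 10, 12, 14, 20]
Count = 7
Final answer: 7


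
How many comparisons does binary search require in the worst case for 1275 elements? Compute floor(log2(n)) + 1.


Binary search halves the search space each step.
Maximum comparisons = floor(log2(1275)) + 1
log2(1275) = 10.3163
floor(log2(1275)) = 10, so 10 + 1 = 11
Final answer: 11


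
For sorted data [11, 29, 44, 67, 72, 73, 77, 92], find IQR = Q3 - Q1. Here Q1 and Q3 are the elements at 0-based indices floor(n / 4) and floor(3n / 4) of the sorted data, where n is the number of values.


The data has n = 8 elements.
Q1 index = floor(8 / 4) = floor(2) = 2; Q3 index = floor(3 * 8 / 4) = floor(6) = 6
Q1 = element at index 2 = 44
Q3 = element at index 6 = 77
IQR = 77 - 44 = 33
Final answer: 33


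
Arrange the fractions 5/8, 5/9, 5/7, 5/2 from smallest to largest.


Convert to decimal for comparison:
  5/8 = 0.625
  5/9 = 0.5556
  5/7 = 0.7143
  5/2 = 2.5
Decimals in increasing order: 0.5556 < 0.625 < 0.7143 < 2.5
Writing each back as its fraction gives the sorted order.
Final answer: 5/9, 5/8, 5/7, 5/2


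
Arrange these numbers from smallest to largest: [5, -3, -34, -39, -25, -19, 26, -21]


Original list: [5, -3, -34, -39, -25, -19, 26, -21]
Repeatedly take the smallest remaining element:
  Remaining [5, -3, -34, -39, -25, -19, 26, -21] -> smallest is -39
  Remaining [5, -3, -34, -25, -19, 26, -21] -> smallest is -34
  Remaining [5, -3, -25, -19, 26, -21] -> smallest is -25
  Remaining [5, -3, -19, 26, -21] -> smallest is -21
  Remaining [5, -3, -19, 26] -> smallest is -19
  Remaining [5, -3, 26] -> smallest is -3
  Remaining [5, 26] -> smallest is 5
  Remaining [26] -> smallest is 26
Collecting the picks in order gives the sorted list.
Final answer: [-39, -34, -25, -21, -19, -3, 5, 26]


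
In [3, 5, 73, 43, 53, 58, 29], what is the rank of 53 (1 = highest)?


Sort descending: [73, 58, 53, 43, 29, 5, 3]
Find 53 in the sorted list.
53 is at position 3.
Final answer: 3


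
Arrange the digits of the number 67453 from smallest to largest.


The number 67453 has digits: 6, 7, 4, 5, 3
Sorted: 3, 4, 5, 6, 7
Joining the sorted digits gives the result.
Final answer: 34567


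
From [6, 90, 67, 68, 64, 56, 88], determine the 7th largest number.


Sort descending: [90, 88, 68, 67, 64, 56, 6]
The 7th element (1-indexed) is at index 6.
Value = 6
Final answer: 6


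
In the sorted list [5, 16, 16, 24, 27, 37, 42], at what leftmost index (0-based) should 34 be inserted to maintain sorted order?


List is sorted: [5, 16, 16, 24, 27, 37, 42]
We need the leftmost position where 34 can be inserted, i.e. the first index whose element is >= 34 (or the end of the list if none is).
Binary search with low=0, high=7 (0-based indices):
  low=0, high=7, mid=3: a[3]=24 < 34, so low = 4
  low=4, high=7, mid=5: a[5]=37 >= 34, so high = 5
  low=4, high=5, mid=4: a[4]=27 < 34, so low = 5
Now low = high = 5, so the insertion index is 5.
Final answer: 5


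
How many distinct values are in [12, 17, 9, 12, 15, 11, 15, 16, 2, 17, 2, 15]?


List all unique values:
Distinct values: [2, 9, 11, 12, 15, 16, 17]
Count = 7
Final answer: 7


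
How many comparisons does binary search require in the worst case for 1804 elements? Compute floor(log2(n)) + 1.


Binary search halves the search space each step.
Maximum comparisons = floor(log2(1804)) + 1
log2(1804) = 10.817
floor(log2(1804)) = 10, so 10 + 1 = 11
Final answer: 11


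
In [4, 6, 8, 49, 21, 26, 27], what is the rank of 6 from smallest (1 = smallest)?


Sort ascending: [4, 6, 8, 21, 26, 27, 49]
Find 6 in the sorted list.
6 is at position 2 (1-indexed).
Final answer: 2


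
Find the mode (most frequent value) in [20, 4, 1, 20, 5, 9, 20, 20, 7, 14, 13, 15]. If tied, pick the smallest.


Count the frequency of each value:
  1 appears 1 time(s)
  4 appears 1 time(s)
  5 appears 1 time(s)
  7 appears 1 time(s)
  9 appears 1 time(s)
  13 appears 1 time(s)
  14 appears 1 time(s)
  15 appears 1 time(s)
  20 appears 4 time(s)
Maximum frequency is 4.
Only 20 reaches that frequency, so it is the mode.
Final answer: 20


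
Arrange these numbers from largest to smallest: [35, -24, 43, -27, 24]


Original list: [35, -24, 43, -27, 24]
Repeatedly take the largest remaining element:
  Remaining [35, -24, 43, -27, 24] -> largest is 43
  Remaining [35, -24, -27, 24] -> largest is 35
  Remaining [-24, -27, 24] -> largest is 24
  Remaining [-24, -27] -> largest is -24
  Remaining [-27] -> largest is -27
Collecting the picks in order gives the descending list.
Final answer: [43, 35, 24, -24, -27]


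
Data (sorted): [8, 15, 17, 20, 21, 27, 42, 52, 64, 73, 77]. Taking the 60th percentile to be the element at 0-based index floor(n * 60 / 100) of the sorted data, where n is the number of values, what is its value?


The dataset has n = 11 elements.
Index = floor(11 * 60 / 100) = floor(660 / 100) = floor(6.6) = 6
Counting from index 0 in the sorted data, the element at index 6 is 42.
Final answer: 42


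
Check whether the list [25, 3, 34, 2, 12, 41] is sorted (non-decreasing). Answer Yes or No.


Check consecutive pairs:
  25 <= 3? False
  3 <= 34? True
  34 <= 2? False
  2 <= 12? True
  12 <= 41? True
2 consecutive pair(s) are out of order, so the list is not sorted.
Final answer: No


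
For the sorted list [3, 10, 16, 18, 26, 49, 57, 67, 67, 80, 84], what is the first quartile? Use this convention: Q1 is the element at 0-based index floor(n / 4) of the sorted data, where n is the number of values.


The list has n = 11 elements.
Q1 index = floor(11 / 4) = floor(2.75) = 2
Counting from index 0 in the sorted data, the element at index 2 is 16.
Final answer: 16


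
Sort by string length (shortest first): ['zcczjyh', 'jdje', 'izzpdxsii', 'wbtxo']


Compute lengths:
  'zcczjyh' has length 7
  'jdje' has length 4
  'izzpdxsii' has length 9
  'wbtxo' has length 5
Lengths in increasing order: 4 < 5 < 7 < 9
Listing the words in that order gives the answer.
Final answer: ['jdje', 'wbtxo', 'zcczjyh', 'izzpdxsii']


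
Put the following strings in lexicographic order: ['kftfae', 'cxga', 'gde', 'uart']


Compare strings character by character (the first differing letter decides):
  'cxga' < 'gde' since 'c' < 'g' at position 1
  'gde' < 'kftfae' since 'g' < 'k' at position 1
  'kftfae' < 'uart' since 'k' < 'u' at position 1
Chaining these comparisons gives the alphabetical order.
Final answer: ['cxga', 'gde', 'kftfae', 'uart']


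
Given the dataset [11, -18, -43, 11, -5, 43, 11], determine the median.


First, sort the list: [-43, -18, -5, 11, 11, 11, 43]
The list has 7 elements (odd count).
The middle index is 3 (0-based), and the element there is 11.
Final answer: 11


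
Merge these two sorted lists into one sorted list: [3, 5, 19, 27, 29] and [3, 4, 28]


List A: [3, 5, 19, 27, 29]
List B: [3, 4, 28]
Repeatedly compare the front elements and take the smaller:
  3 vs 3 -> take 3
  5 vs 3 -> take 3
  5 vs 4 -> take 4
  5 vs 28 -> take 5
  19 vs 28 -> take 19
  27 vs 28 -> take 27
  29 vs 28 -> take 28
  B is exhausted; append the rest of A: [29]
Final answer: [3, 3, 4, 5, 19, 27, 28, 29]


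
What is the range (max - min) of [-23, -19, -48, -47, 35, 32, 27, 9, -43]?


Maximum value: 35
Minimum value: -48
Range = 35 - (-48) = 83
Final answer: 83


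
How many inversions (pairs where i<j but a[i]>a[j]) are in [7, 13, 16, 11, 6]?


For each element, count the later elements that are smaller than it:
  7 (index 0): smaller elements after it = [6] -> 1
  13 (index 1): smaller elements after it = [11, 6] -> 2
  16 (index 2): smaller elements after it = [11, 6] -> 2
  11 (index 3): smaller elements after it = [6] -> 1
Total inversions = 1 + 2 + 2 + 1 = 6
Final answer: 6


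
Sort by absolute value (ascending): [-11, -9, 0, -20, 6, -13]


Compute absolute values:
  |-11| = 11
  |-9| = 9
  |0| = 0
  |-20| = 20
  |6| = 6
  |-13| = 13
Absolute values in increasing order: 0 < 6 < 9 < 11 < 13 < 20
Listing the original numbers in that order gives the answer.
Final answer: [0, 6, -9, -11, -13, -20]


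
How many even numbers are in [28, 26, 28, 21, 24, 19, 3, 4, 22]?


Check each element:
  28 is even
  26 is even
  28 is even
  21 is odd
  24 is even
  19 is odd
  3 is odd
  4 is even
  22 is even
Evens: [28, 26, 28, 24, 4, 22]
Count of evens = 6
Final answer: 6


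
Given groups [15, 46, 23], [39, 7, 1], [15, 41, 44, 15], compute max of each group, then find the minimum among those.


Find max of each group:
  Group 1: [15, 46, 23] -> max = 46
  Group 2: [39, 7, 1] -> max = 39
  Group 3: [15, 41, 44, 15] -> max = 44
Maxes: [46, 39, 44]
Minimum of maxes = 39
Final answer: 39


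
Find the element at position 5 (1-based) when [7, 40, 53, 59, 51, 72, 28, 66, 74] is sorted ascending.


Sort ascending: [7, 28, 40, 51, 53, 59, 66, 72, 74]
The 5th element (1-indexed) is at index 4.
Value = 53
Final answer: 53


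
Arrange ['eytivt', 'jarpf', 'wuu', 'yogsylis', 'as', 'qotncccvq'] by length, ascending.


Compute lengths:
  'eytivt' has length 6
  'jarpf' has length 5
  'wuu' has length 3
  'yogsylis' has length 8
  'as' has length 2
  'qotncccvq' has length 9
Lengths in increasing order: 2 < 3 < 5 < 6 < 8 < 9
Listing the words in that order gives the answer.
Final answer: ['as', 'wuu', 'jarpf', 'eytivt', 'yogsylis', 'qotncccvq']


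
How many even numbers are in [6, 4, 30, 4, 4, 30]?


Check each element:
  6 is even
  4 is even
  30 is even
  4 is even
  4 is even
  30 is even
Evens: [6, 4, 30, 4, 4, 30]
Count of evens = 6
Final answer: 6


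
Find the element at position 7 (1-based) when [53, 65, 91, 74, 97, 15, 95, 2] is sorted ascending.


Sort ascending: [2, 15, 53, 65, 74, 91, 95, 97]
The 7th element (1-indexed) is at index 6.
Value = 95
Final answer: 95


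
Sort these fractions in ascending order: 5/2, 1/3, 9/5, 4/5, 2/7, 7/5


Convert to decimal for comparison:
  5/2 = 2.5
  1/3 = 0.3333
  9/5 = 1.8
  4/5 = 0.8
  2/7 = 0.2857
  7/5 = 1.4
Decimals in increasing order: 0.2857 < 0.3333 < 0.8 < 1.4 < 1.8 < 2.5
Writing each back as its fraction gives the sorted order.
Final answer: 2/7, 1/3, 4/5, 7/5, 9/5, 5/2


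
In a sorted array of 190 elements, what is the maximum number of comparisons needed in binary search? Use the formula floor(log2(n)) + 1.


Binary search halves the search space each step.
Maximum comparisons = floor(log2(190)) + 1
log2(190) = 7.5699
floor(log2(190)) = 7, so 7 + 1 = 8
Final answer: 8


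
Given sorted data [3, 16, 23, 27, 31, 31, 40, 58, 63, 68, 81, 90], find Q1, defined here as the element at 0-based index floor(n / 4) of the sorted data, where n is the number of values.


The list has n = 12 elements.
Q1 index = floor(12 / 4) = floor(3) = 3
Counting from index 0 in the sorted data, the element at index 3 is 27.
Final answer: 27


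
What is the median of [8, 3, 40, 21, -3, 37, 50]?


First, sort the list: [-3, 3, 8, 21, 37, 40, 50]
The list has 7 elements (odd count).
The middle index is 3 (0-based), and the element there is 21.
Final answer: 21


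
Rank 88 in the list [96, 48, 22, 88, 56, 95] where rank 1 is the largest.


Sort descending: [96, 95, 88, 56, 48, 22]
Find 88 in the sorted list.
88 is at position 3.
Final answer: 3


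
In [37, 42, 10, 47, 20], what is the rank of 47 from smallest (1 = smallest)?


Sort ascending: [10, 20, 37, 42, 47]
Find 47 in the sorted list.
47 is at position 5 (1-indexed).
Final answer: 5


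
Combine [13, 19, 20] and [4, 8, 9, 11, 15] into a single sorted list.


List A: [13, 19, 20]
List B: [4, 8, 9, 11, 15]
Repeatedly compare the front elements and take the smaller:
  13 vs 4 -> take 4
  13 vs 8 -> take 8
  13 vs 9 -> take 9
  13 vs 11 -> take 11
  13 vs 15 -> take 13
  19 vs 15 -> take 15
  B is exhausted; append the rest of A: [19, 20]
Final answer: [4, 8, 9, 11, 13, 15, 19, 20]


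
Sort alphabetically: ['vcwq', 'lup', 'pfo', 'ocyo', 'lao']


Compare strings character by character (the first differing letter decides):
  'lao' < 'lup' since 'a' < 'u' at position 2
  'lup' < 'ocyo' since 'l' < 'o' at position 1
  'ocyo' < 'pfo' since 'o' < 'p' at position 1
  'pfo' < 'vcwq' since 'p' < 'v' at position 1
Chaining these comparisons gives the alphabetical order.
Final answer: ['lao', 'lup', 'ocyo', 'pfo', 'vcwq']


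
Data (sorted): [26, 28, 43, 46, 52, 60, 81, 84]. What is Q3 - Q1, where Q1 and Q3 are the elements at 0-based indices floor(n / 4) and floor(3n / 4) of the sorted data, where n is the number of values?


The data has n = 8 elements.
Q1 index = floor(8 / 4) = floor(2) = 2; Q3 index = floor(3 * 8 / 4) = floor(6) = 6
Q1 = element at index 2 = 43
Q3 = element at index 6 = 81
IQR = 81 - 43 = 38
Final answer: 38


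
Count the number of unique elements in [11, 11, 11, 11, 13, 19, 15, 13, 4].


List all unique values:
Distinct values: [4, 11, 13, 15, 19]
Count = 5
Final answer: 5


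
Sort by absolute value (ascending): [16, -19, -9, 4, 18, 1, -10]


Compute absolute values:
  |16| = 16
  |-19| = 19
  |-9| = 9
  |4| = 4
  |18| = 18
  |1| = 1
  |-10| = 10
Absolute values in increasing order: 1 < 4 < 9 < 10 < 16 < 18 < 19
Listing the original numbers in that order gives the answer.
Final answer: [1, 4, -9, -10, 16, 18, -19]


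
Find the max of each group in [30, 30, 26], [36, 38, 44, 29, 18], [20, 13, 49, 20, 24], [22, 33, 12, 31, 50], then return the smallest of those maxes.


Find max of each group:
  Group 1: [30, 30, 26] -> max = 30
  Group 2: [36, 38, 44, 29, 18] -> max = 44
  Group 3: [20, 13, 49, 20, 24] -> max = 49
  Group 4: [22, 33, 12, 31, 50] -> max = 50
Maxes: [30, 44, 49, 50]
Minimum of maxes = 30
Final answer: 30


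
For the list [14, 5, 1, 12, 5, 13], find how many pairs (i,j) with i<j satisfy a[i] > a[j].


For each element, count the later elements that are smaller than it:
  14 (index 0): smaller elements after it = [5, 1, 12, 5, 13] -> 5
  5 (index 1): smaller elements after it = [1] -> 1
  1 (index 2): smaller elements after it = [] -> 0
  12 (index 3): smaller elements after it = [5] -> 1
  5 (index 4): smaller elements after it = [] -> 0
Total inversions = 5 + 1 + 0 + 1 + 0 = 7
Final answer: 7


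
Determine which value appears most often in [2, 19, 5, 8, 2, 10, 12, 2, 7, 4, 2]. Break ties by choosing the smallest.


Count the frequency of each value:
  2 appears 4 time(s)
  4 appears 1 time(s)
  5 appears 1 time(s)
  7 appears 1 time(s)
  8 appears 1 time(s)
  10 appears 1 time(s)
  12 appears 1 time(s)
  19 appears 1 time(s)
Maximum frequency is 4.
Only 2 reaches that frequency, so it is the mode.
Final answer: 2


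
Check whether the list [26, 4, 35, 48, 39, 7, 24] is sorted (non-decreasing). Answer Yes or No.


Check consecutive pairs:
  26 <= 4? False
  4 <= 35? True
  35 <= 48? True
  48 <= 39? False
  39 <= 7? False
  7 <= 24? True
3 consecutive pair(s) are out of order, so the list is not sorted.
Final answer: No


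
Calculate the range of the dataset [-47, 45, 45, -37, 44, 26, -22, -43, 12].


Maximum value: 45
Minimum value: -47
Range = 45 - (-47) = 92
Final answer: 92


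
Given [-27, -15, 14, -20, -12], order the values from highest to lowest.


Original list: [-27, -15, 14, -20, -12]
Repeatedly take the largest remaining element:
  Remaining [-27, -15, 14, -20, -12] -> largest is 14
  Remaining [-27, -15, -20, -12] -> largest is -12
  Remaining [-27, -15, -20] -> largest is -15
  Remaining [-27, -20] -> largest is -20
  Remaining [-27] -> largest is -27
Collecting the picks in order gives the descending list.
Final answer: [14, -12, -15, -20, -27]


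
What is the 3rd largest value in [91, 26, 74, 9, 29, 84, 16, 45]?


Sort descending: [91, 84, 74, 45, 29, 26, 16, 9]
The 3rd element (1-indexed) is at index 2.
Value = 74
Final answer: 74


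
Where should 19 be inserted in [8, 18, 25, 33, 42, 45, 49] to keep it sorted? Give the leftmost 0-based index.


List is sorted: [8, 18, 25, 33, 42, 45, 49]
We need the leftmost position where 19 can be inserted, i.e. the first index whose element is >= 19 (or the end of the list if none is).
Binary search with low=0, high=7 (0-based indices):
  low=0, high=7, mid=3: a[3]=33 >= 19, so high = 3
  low=0, high=3, mid=1: a[1]=18 < 19, so low = 2
  low=2, high=3, mid=2: a[2]=25 >= 19, so high = 2
Now low = high = 2, so the insertion index is 2.
Final answer: 2


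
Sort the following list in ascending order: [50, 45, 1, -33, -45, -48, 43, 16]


Original list: [50, 45, 1, -33, -45, -48, 43, 16]
Repeatedly take the smallest remaining element:
  Remaining [50, 45, 1, -33, -45, -48, 43, 16] -> smallest is -48
  Remaining [50, 45, 1, -33, -45, 43, 16] -> smallest is -45
  Remaining [50, 45, 1, -33, 43, 16] -> smallest is -33
  Remaining [50, 45, 1, 43, 16] -> smallest is 1
  Remaining [50, 45, 43, 16] -> smallest is 16
  Remaining [50, 45, 43] -> smallest is 43
  Remaining [50, 45] -> smallest is 45
  Remaining [50] -> smallest is 50
Collecting the picks in order gives the sorted list.
Final answer: [-48, -45, -33, 1, 16, 43, 45, 50]


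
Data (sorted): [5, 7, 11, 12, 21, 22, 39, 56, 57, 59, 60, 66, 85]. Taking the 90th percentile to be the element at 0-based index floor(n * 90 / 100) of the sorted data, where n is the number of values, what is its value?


The dataset has n = 13 elements.
Index = floor(13 * 90 / 100) = floor(1170 / 100) = floor(11.7) = 11
Counting from index 0 in the sorted data, the element at index 11 is 66.
Final answer: 66


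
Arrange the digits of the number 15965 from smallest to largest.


The number 15965 has digits: 1, 5, 9, 6, 5
Sorted: 1, 5, 5, 6, 9
Joining the sorted digits gives the result.
Final answer: 15569


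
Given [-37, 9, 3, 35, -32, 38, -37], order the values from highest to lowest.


Original list: [-37, 9, 3, 35, -32, 38, -37]
Repeatedly take the largest remaining element:
  Remaining [-37, 9, 3, 35, -32, 38, -37] -> largest is 38
  Remaining [-37, 9, 3, 35, -32, -37] -> largest is 35
  Remaining [-37, 9, 3, -32, -37] -> largest is 9
  Remaining [-37, 3, -32, -37] -> largest is 3
  Remaining [-37, -32, -37] -> largest is -32
  Remaining [-37, -37] -> largest is -37
  Remaining [-37] -> largest is -37
Collecting the picks in order gives the descending list.
Final answer: [38, 35, 9, 3, -32, -37, -37]


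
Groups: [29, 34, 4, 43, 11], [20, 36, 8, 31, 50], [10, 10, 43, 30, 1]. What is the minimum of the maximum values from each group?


Find max of each group:
  Group 1: [29, 34, 4, 43, 11] -> max = 43
  Group 2: [20, 36, 8, 31, 50] -> max = 50
  Group 3: [10, 10, 43, 30, 1] -> max = 43
Maxes: [43, 50, 43]
Minimum of maxes = 43
Final answer: 43


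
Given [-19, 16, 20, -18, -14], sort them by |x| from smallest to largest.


Compute absolute values:
  |-19| = 19
  |16| = 16
  |20| = 20
  |-18| = 18
  |-14| = 14
Absolute values in increasing order: 14 < 16 < 18 < 19 < 20
Listing the original numbers in that order gives the answer.
Final answer: [-14, 16, -18, -19, 20]


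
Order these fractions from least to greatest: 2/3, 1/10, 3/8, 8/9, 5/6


Convert to decimal for comparison:
  2/3 = 0.6667
  1/10 = 0.1
  3/8 = 0.375
  8/9 = 0.8889
  5/6 = 0.8333
Decimals in increasing order: 0.1 < 0.375 < 0.6667 < 0.8333 < 0.8889
Writing each back as its fraction gives the sorted order.
Final answer: 1/10, 3/8, 2/3, 5/6, 8/9


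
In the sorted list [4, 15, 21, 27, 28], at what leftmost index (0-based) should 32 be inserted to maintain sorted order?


List is sorted: [4, 15, 21, 27, 28]
We need the leftmost position where 32 can be inserted, i.e. the first index whose element is >= 32 (or the end of the list if none is).
Binary search with low=0, high=5 (0-based indices):
  low=0, high=5, mid=2: a[2]=21 < 32, so low = 3
  low=3, high=5, mid=4: a[4]=28 < 32, so low = 5
Now low = high = 5, so the insertion index is 5.
Final answer: 5


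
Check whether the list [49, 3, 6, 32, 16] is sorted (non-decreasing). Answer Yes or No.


Check consecutive pairs:
  49 <= 3? False
  3 <= 6? True
  6 <= 32? True
  32 <= 16? False
2 consecutive pair(s) are out of order, so the list is not sorted.
Final answer: No


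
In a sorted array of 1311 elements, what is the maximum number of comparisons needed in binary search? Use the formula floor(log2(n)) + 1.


Binary search halves the search space each step.
Maximum comparisons = floor(log2(1311)) + 1
log2(1311) = 10.3565
floor(log2(1311)) = 10, so 10 + 1 = 11
Final answer: 11
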